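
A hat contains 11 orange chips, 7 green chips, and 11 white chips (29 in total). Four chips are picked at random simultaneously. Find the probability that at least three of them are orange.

1100/7917

Sum the hypergeometric tail for j = 3,…,4 orange chips.
Favorable = C(11,3)·C(18,1) + C(11,4)·C(18,0) = 3300; total = C(29,4) = 23751.
P = 3300/23751 = 1100/7917 ≈ 0.1389.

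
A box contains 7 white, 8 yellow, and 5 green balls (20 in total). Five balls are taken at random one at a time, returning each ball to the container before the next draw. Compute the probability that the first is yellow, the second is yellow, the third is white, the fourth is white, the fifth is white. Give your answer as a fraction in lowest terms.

Multiply the conditional probability of each draw in order, with replacement (the composition resets each draw).
P = (8/20) · (8/20) · (7/20) · (7/20) · (7/20) = 343/50000 ≈ 0.0069.

343/50000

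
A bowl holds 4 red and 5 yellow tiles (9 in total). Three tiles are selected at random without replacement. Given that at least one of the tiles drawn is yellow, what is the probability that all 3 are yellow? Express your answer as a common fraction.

P(all 3 yellow) = C(5,3)/C(9,3) = 5/42; P(at least one yellow) = 1 − C(4,3)/C(9,3) = 20/21.
Since 'all 3 yellow' ⊆ 'at least one yellow', P(all 3 | at least one) = 5/42 / 20/21 = 1/8 ≈ 0.1250.

1/8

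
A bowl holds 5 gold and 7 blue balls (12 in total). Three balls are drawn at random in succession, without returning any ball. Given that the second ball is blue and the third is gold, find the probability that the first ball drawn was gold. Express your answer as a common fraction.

P(first=gold and the second ball is blue and the third is gold) = (5/12)·(7/11)·(4/10) = 7/66.
P(E) = Σ over first color = 7/66 + 7/44 = 35/132.
By Bayes, P(first=gold | E) = 7/66 / 35/132 = 2/5 ≈ 0.4000.

2/5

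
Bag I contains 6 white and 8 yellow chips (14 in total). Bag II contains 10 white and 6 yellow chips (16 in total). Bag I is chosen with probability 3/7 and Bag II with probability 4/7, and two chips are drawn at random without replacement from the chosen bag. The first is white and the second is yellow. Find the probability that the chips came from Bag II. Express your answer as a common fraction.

P(E | Bag I) = 24/91; P(E | Bag II) = 1/4.
P(E) = 3/7·24/91 + 4/7·1/4 = 163/637.
By Bayes' rule, P(Bag II | E) = 1/7 / 163/637 = 91/163 ≈ 0.5583.

91/163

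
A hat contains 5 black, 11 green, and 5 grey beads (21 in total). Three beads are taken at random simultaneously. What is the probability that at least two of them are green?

Sum the hypergeometric tail for j = 2,…,3 green beads.
Favorable = C(11,2)·C(10,1) + C(11,3)·C(10,0) = 715; total = C(21,3) = 1330.
P = 715/1330 = 143/266 ≈ 0.5376.

143/266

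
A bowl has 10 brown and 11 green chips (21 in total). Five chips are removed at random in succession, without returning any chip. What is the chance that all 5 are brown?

Unordered draws without replacement: count favorable combinations over C(21,5).
Favorable = C(10,5) · C(11,0) = 252; total = C(21,5) = 20349.
P = 252/20349 = 4/323 ≈ 0.0124.

4/323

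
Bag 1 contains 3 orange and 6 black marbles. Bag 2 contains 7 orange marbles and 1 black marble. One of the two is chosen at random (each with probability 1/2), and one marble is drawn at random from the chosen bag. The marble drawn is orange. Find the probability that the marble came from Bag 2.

P(orange | Bag 1) = 1/3; P(orange | Bag 2) = 7/8.
P(orange) = 1/2·1/3 + 1/2·7/8 = 29/48.
By Bayes' rule, P(Bag 2 | orange) = 7/16 / 29/48 = 21/29 ≈ 0.7241.

21/29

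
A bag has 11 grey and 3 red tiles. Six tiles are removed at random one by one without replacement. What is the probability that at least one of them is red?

Use the complement: P(at least one red) = 1 − P(no red).
P(none) = C(11,6)/C(14,6) = 462/3003.
So P = 1 − 462/3003 = 11/13 ≈ 0.8462.

11/13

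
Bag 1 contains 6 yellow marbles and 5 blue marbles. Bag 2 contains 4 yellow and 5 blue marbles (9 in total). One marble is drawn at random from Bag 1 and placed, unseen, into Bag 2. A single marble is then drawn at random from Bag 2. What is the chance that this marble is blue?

6/11

Condition on how many of the transferred marbles are blue (from Bag 1: 5 blue of 11; then Bag 2 has 10 total).
  0 blue: C(5,0)C(6,1)/C(11,1) = 6/11; then P = 5/10
  1 blue: C(5,1)C(6,0)/C(11,1) = 5/11; then P = 6/10
P(blue from Bag 2) = 6/11 ≈ 0.5455.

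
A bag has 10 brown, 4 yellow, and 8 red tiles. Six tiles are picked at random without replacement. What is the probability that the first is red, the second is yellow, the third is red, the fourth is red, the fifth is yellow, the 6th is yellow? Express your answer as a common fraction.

Multiply the conditional probability of each draw in order, without replacement, so each draw removes one from its color and from the total.
P = (8/22) · (4/21) · (7/20) · (6/19) · (3/18) · (2/17) = 8/53295 ≈ 0.0002.

8/53295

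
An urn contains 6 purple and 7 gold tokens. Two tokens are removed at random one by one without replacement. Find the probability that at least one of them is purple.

Use the complement: P(at least one purple) = 1 − P(no purple).
P(none) = C(7,2)/C(13,2) = 21/78.
So P = 1 − 21/78 = 19/26 ≈ 0.7308.

19/26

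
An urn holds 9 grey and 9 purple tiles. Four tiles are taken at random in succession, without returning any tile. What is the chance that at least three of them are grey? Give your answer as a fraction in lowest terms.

Sum the hypergeometric tail for j = 3,…,4 grey tiles.
Favorable = C(9,3)·C(9,1) + C(9,4)·C(9,0) = 882; total = C(18,4) = 3060.
P = 882/3060 = 49/170 ≈ 0.2882.

49/170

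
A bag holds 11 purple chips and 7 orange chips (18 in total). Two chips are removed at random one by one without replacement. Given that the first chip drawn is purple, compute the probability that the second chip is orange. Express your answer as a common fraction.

7/17

After removing 1 purple, the bag has 7 orange out of 17 remaining.
P(second is orange | given) = 7/17 ≈ 0.4118.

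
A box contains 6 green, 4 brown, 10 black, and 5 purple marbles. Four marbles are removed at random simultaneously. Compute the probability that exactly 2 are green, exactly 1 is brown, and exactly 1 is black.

12/253

Unordered draws without replacement: count favorable combinations over C(25,4).
Favorable = C(6,2) · C(4,1) · C(10,1) · C(5,0) = 600; total = C(25,4) = 12650.
P = 600/12650 = 12/253 ≈ 0.0474.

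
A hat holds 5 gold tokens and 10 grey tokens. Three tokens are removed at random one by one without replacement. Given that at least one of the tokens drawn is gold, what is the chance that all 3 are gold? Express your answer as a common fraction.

2/67

P(all 3 gold) = C(5,3)/C(15,3) = 2/91; P(at least one gold) = 1 − C(10,3)/C(15,3) = 67/91.
Since 'all 3 gold' ⊆ 'at least one gold', P(all 3 | at least one) = 2/91 / 67/91 = 2/67 ≈ 0.0299.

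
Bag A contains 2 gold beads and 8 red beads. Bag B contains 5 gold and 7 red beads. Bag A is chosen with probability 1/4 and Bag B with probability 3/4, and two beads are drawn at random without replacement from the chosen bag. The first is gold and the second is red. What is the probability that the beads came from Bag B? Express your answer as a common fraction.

P(E | Bag A) = 8/45; P(E | Bag B) = 35/132.
P(E) = 1/4·8/45 + 3/4·35/132 = 1927/7920.
By Bayes' rule, P(Bag B | E) = 35/176 / 1927/7920 = 1575/1927 ≈ 0.8173.

1575/1927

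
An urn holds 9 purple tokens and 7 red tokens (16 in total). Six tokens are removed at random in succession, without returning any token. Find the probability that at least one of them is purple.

Use the complement: P(at least one purple) = 1 − P(no purple).
P(none) = C(7,6)/C(16,6) = 7/8008.
So P = 1 − 7/8008 = 1143/1144 ≈ 0.9991.

1143/1144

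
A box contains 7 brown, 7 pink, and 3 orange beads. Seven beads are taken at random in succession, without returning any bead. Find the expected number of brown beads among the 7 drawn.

By linearity of expectation, E[X] = Σ P(draw i is brown); by symmetry each draw (even without replacement) has P(brown) = 7/17.
E[X] = 7 · 7/17 = 49/17 ≈ 2.8824.

49/17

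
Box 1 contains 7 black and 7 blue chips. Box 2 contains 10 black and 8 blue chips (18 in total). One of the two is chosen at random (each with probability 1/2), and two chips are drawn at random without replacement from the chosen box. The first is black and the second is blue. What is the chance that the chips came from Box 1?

P(E | Box 1) = 7/26; P(E | Box 2) = 40/153.
P(E) = 1/2·7/26 + 1/2·40/153 = 2111/7956.
By Bayes' rule, P(Box 1 | E) = 7/52 / 2111/7956 = 1071/2111 ≈ 0.5073.

1071/2111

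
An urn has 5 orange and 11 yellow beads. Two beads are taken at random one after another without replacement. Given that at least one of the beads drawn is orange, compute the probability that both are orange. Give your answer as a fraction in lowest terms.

P(both orange) = C(5,2)/C(16,2) = 1/12; P(at least one orange) = 1 − C(11,2)/C(16,2) = 13/24.
Since 'both orange' ⊆ 'at least one orange', P(both | at least one) = 1/12 / 13/24 = 2/13 ≈ 0.1538.

2/13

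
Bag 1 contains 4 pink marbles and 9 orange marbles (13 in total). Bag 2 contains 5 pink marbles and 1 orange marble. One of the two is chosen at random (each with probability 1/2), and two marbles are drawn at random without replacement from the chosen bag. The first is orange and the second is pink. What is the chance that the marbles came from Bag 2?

P(E | Bag 1) = 3/13; P(E | Bag 2) = 1/6.
P(E) = 1/2·3/13 + 1/2·1/6 = 31/156.
By Bayes' rule, P(Bag 2 | E) = 1/12 / 31/156 = 13/31 ≈ 0.4194.

13/31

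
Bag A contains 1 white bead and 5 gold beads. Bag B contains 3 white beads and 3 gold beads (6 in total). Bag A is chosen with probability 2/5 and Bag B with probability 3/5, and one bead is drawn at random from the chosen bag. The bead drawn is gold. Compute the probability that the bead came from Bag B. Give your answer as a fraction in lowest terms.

9/19

P(gold | Bag A) = 5/6; P(gold | Bag B) = 1/2.
P(gold) = 2/5·5/6 + 3/5·1/2 = 19/30.
By Bayes' rule, P(Bag B | gold) = 3/10 / 19/30 = 9/19 ≈ 0.4737.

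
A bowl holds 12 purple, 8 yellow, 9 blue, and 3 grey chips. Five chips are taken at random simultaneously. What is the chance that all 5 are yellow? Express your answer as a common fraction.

1/3596

Unordered draws without replacement: count favorable combinations over C(32,5).
Favorable = C(12,0) · C(8,5) · C(9,0) · C(3,0) = 56; total = C(32,5) = 201376.
P = 56/201376 = 1/3596 ≈ 0.0003.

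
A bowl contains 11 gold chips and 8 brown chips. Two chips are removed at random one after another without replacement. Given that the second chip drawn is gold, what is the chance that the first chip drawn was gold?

5/9

P(first=gold and the second chip drawn is gold) = (11/19)·(10/18) = 55/171.
P(the second chip drawn is gold) = Σ over first color = 55/171 + 44/171 = 11/19.
By Bayes, P(first=gold | the second chip drawn is gold) = 55/171 / 11/19 = 5/9 ≈ 0.5556.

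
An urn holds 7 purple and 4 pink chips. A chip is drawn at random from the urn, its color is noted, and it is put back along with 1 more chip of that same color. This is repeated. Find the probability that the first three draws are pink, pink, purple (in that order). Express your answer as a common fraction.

35/429

Track the composition after each reinforcement of +1.
P = (4/11) · (5/12) · (7/13) = 35/429 ≈ 0.0816.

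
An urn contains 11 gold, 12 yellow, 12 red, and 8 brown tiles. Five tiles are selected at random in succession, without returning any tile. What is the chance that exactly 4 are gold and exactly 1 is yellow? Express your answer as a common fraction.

Unordered draws without replacement: count favorable combinations over C(43,5).
Favorable = C(11,4) · C(12,1) · C(12,0) · C(8,0) = 3960; total = C(43,5) = 962598.
P = 3960/962598 = 660/160433 ≈ 0.0041.

660/160433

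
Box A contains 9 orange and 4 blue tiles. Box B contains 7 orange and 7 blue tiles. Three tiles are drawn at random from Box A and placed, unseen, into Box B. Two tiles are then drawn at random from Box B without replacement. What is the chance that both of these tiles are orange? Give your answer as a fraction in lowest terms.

60/221

Condition on how many of the transferred tiles are orange (from Box A: 9 orange of 13; then Box B has 17 total).
  0 orange: C(9,0)C(4,3)/C(13,3) = 2/143; then P = C(7,2)/C(17,2) = 21/136
  1 orange: C(9,1)C(4,2)/C(13,3) = 27/143; then P = C(8,2)/C(17,2) = 7/34
  2 orange: C(9,2)C(4,1)/C(13,3) = 72/143; then P = C(9,2)/C(17,2) = 9/34
  3 orange: C(9,3)C(4,0)/C(13,3) = 42/143; then P = C(10,2)/C(17,2) = 45/136
P(both orange) = 60/221 ≈ 0.2715.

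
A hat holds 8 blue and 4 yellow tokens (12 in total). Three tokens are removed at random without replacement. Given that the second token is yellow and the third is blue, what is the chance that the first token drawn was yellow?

P(first=yellow and the second token is yellow and the third is blue) = (4/12)·(3/11)·(8/10) = 4/55.
P(E) = Σ over first color = 28/165 + 4/55 = 8/33.
By Bayes, P(first=yellow | E) = 4/55 / 8/33 = 3/10 ≈ 0.3000.

3/10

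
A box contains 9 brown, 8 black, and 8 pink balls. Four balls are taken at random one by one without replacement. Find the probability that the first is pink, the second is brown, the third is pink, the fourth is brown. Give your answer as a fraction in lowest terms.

84/6325

Multiply the conditional probability of each draw in order, without replacement, so each draw removes one from its color and from the total.
P = (8/25) · (9/24) · (7/23) · (8/22) = 84/6325 ≈ 0.0133.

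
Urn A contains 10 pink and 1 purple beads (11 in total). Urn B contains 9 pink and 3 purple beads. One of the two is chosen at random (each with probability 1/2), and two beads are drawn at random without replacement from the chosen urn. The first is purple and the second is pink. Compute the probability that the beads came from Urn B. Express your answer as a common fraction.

9/13

P(E | Urn A) = 1/11; P(E | Urn B) = 9/44.
P(E) = 1/2·1/11 + 1/2·9/44 = 13/88.
By Bayes' rule, P(Urn B | E) = 9/88 / 13/88 = 9/13 ≈ 0.6923.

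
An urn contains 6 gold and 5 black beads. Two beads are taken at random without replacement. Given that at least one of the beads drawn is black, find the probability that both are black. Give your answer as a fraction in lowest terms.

1/4

P(both black) = C(5,2)/C(11,2) = 2/11; P(at least one black) = 1 − C(6,2)/C(11,2) = 8/11.
Since 'both black' ⊆ 'at least one black', P(both | at least one) = 2/11 / 8/11 = 1/4 ≈ 0.2500.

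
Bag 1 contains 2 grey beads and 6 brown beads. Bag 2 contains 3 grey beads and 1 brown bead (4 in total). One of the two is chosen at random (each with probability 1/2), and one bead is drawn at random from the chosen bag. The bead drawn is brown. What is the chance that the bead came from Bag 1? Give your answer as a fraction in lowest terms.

P(brown | Bag 1) = 3/4; P(brown | Bag 2) = 1/4.
P(brown) = 1/2·3/4 + 1/2·1/4 = 1/2.
By Bayes' rule, P(Bag 1 | brown) = 3/8 / 1/2 = 3/4 ≈ 0.7500.

3/4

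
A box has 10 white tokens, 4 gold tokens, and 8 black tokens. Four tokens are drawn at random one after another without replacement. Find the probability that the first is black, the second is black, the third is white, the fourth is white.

Multiply the conditional probability of each draw in order, without replacement, so each draw removes one from its color and from the total.
P = (8/22) · (7/21) · (10/20) · (9/19) = 6/209 ≈ 0.0287.

6/209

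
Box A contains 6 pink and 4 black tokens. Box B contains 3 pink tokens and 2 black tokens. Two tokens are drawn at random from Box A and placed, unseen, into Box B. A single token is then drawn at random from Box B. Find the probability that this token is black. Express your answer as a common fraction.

2/5

Condition on how many of the transferred tokens are black (from Box A: 4 black of 10; then Box B has 7 total).
  0 black: C(4,0)C(6,2)/C(10,2) = 1/3; then P = 2/7
  1 black: C(4,1)C(6,1)/C(10,2) = 8/15; then P = 3/7
  2 black: C(4,2)C(6,0)/C(10,2) = 2/15; then P = 4/7
P(black from Box B) = 2/5 ≈ 0.4000.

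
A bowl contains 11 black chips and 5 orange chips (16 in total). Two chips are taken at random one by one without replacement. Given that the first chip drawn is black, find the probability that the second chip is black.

2/3

After removing 1 black, the bowl has 10 black out of 15 remaining.
P(second is black | given) = 10/15 = 2/3 ≈ 0.6667.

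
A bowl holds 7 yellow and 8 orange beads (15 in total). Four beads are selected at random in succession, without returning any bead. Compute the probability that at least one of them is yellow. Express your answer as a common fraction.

Use the complement: P(at least one yellow) = 1 − P(no yellow).
P(none) = C(8,4)/C(15,4) = 70/1365.
So P = 1 − 70/1365 = 37/39 ≈ 0.9487.

37/39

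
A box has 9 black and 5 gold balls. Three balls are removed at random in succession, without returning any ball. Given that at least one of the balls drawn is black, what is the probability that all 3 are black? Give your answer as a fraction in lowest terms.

14/59

P(all 3 black) = C(9,3)/C(14,3) = 3/13; P(at least one black) = 1 − C(5,3)/C(14,3) = 177/182.
Since 'all 3 black' ⊆ 'at least one black', P(all 3 | at least one) = 3/13 / 177/182 = 14/59 ≈ 0.2373.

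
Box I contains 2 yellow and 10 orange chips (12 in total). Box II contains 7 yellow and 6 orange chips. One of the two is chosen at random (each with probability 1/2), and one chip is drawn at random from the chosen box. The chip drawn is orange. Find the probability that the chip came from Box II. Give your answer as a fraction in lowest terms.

36/101

P(orange | Box I) = 5/6; P(orange | Box II) = 6/13.
P(orange) = 1/2·5/6 + 1/2·6/13 = 101/156.
By Bayes' rule, P(Box II | orange) = 3/13 / 101/156 = 36/101 ≈ 0.3564.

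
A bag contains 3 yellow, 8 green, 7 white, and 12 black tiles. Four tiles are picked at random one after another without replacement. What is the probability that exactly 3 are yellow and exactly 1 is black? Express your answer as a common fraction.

Unordered draws without replacement: count favorable combinations over C(30,4).
Favorable = C(3,3) · C(8,0) · C(7,0) · C(12,1) = 12; total = C(30,4) = 27405.
P = 12/27405 = 4/9135 ≈ 0.0004.

4/9135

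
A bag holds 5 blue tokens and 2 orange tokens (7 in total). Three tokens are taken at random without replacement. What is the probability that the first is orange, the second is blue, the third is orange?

1/21

Multiply the conditional probability of each draw in order, without replacement, so each draw removes one from its color and from the total.
P = (2/7) · (5/6) · (1/5) = 1/21 ≈ 0.0476.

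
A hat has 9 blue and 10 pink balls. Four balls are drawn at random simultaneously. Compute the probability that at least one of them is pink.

625/646

Use the complement: P(at least one pink) = 1 − P(no pink).
P(none) = C(9,4)/C(19,4) = 126/3876.
So P = 1 − 126/3876 = 625/646 ≈ 0.9675.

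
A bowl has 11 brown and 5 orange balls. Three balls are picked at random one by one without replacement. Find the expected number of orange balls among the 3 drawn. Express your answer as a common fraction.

By linearity of expectation, E[X] = Σ P(draw i is orange); by symmetry each draw (even without replacement) has P(orange) = 5/16.
E[X] = 3 · 5/16 = 15/16 ≈ 0.9375.

15/16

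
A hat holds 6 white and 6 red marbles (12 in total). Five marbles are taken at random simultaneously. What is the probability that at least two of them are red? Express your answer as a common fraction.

29/33

Sum the hypergeometric tail for j = 2,…,5 red marbles.
Favorable = C(6,2)·C(6,3) + C(6,3)·C(6,2) + C(6,4)·C(6,1) + C(6,5)·C(6,0) = 696; total = C(12,5) = 792.
P = 696/792 = 29/33 ≈ 0.8788.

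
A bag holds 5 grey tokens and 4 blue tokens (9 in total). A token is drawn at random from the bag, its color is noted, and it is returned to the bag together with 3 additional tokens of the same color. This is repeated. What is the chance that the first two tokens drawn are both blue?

After a blue draw the bag holds 7 blue out of 12.
P = (4/9)·(7/12) = 7/27 ≈ 0.2593.

7/27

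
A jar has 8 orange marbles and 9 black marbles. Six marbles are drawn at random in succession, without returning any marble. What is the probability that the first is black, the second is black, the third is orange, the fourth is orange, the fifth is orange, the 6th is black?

Multiply the conditional probability of each draw in order, without replacement, so each draw removes one from its color and from the total.
P = (9/17) · (8/16) · (8/15) · (7/14) · (6/13) · (7/12) = 21/1105 ≈ 0.0190.

21/1105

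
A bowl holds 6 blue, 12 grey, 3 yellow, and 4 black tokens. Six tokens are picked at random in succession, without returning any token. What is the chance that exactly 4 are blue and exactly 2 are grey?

Unordered draws without replacement: count favorable combinations over C(25,6).
Favorable = C(6,4) · C(12,2) · C(3,0) · C(4,0) = 990; total = C(25,6) = 177100.
P = 990/177100 = 9/1610 ≈ 0.0056.

9/1610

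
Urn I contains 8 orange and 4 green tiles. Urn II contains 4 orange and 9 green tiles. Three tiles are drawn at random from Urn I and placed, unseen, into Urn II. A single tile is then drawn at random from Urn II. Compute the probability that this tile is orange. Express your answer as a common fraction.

3/8

Condition on how many of the transferred tiles are orange (from Urn I: 8 orange of 12; then Urn II has 16 total).
  0 orange: C(8,0)C(4,3)/C(12,3) = 1/55; then P = 4/16
  1 orange: C(8,1)C(4,2)/C(12,3) = 12/55; then P = 5/16
  2 orange: C(8,2)C(4,1)/C(12,3) = 28/55; then P = 6/16
  3 orange: C(8,3)C(4,0)/C(12,3) = 14/55; then P = 7/16
P(orange from Urn II) = 3/8 ≈ 0.3750.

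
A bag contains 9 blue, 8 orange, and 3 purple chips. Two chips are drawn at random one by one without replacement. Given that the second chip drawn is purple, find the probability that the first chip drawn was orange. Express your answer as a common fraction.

8/19

P(first=orange and the second chip drawn is purple) = (8/20)·(3/19) = 6/95.
P(the second chip drawn is purple) = Σ over first color = 27/380 + 6/95 + 3/190 = 3/20.
By Bayes, P(first=orange | the second chip drawn is purple) = 6/95 / 3/20 = 8/19 ≈ 0.4211.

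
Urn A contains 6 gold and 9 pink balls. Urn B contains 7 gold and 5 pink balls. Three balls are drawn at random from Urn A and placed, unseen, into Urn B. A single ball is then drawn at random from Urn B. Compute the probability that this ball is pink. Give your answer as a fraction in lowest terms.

Condition on how many of the transferred balls are pink (from Urn A: 9 pink of 15; then Urn B has 15 total).
  0 pink: C(9,0)C(6,3)/C(15,3) = 4/91; then P = 5/15
  1 pink: C(9,1)C(6,2)/C(15,3) = 27/91; then P = 6/15
  2 pink: C(9,2)C(6,1)/C(15,3) = 216/455; then P = 7/15
  3 pink: C(9,3)C(6,0)/C(15,3) = 12/65; then P = 8/15
P(pink from Urn B) = 34/75 ≈ 0.4533.

34/75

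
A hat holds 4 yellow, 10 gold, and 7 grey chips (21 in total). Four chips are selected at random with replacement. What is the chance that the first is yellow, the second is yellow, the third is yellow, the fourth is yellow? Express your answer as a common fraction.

Multiply the conditional probability of each draw in order, with replacement (the composition resets each draw).
P = (4/21) · (4/21) · (4/21) · (4/21) = 256/194481 ≈ 0.0013.

256/194481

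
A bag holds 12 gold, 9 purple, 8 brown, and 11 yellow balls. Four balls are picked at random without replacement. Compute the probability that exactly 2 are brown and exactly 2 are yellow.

154/9139

Unordered draws without replacement: count favorable combinations over C(40,4).
Favorable = C(12,0) · C(9,0) · C(8,2) · C(11,2) = 1540; total = C(40,4) = 91390.
P = 1540/91390 = 154/9139 ≈ 0.0169.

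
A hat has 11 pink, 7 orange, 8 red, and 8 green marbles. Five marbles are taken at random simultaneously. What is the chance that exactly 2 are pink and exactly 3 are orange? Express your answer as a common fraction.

Unordered draws without replacement: count favorable combinations over C(34,5).
Favorable = C(11,2) · C(7,3) · C(8,0) · C(8,0) = 1925; total = C(34,5) = 278256.
P = 1925/278256 = 175/25296 ≈ 0.0069.

175/25296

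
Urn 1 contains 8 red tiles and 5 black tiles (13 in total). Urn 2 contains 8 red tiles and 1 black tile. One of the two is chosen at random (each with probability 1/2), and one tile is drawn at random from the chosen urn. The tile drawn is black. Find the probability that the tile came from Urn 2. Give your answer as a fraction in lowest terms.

13/58

P(black | Urn 1) = 5/13; P(black | Urn 2) = 1/9.
P(black) = 1/2·5/13 + 1/2·1/9 = 29/117.
By Bayes' rule, P(Urn 2 | black) = 1/18 / 29/117 = 13/58 ≈ 0.2241.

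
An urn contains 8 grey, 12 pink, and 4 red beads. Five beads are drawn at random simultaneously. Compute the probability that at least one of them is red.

1125/1771

Use the complement: P(at least one red) = 1 − P(no red).
P(none) = C(20,5)/C(24,5) = 15504/42504.
So P = 1 − 15504/42504 = 1125/1771 ≈ 0.6352.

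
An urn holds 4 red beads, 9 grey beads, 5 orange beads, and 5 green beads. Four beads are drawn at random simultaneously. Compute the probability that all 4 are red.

1/8855

Unordered draws without replacement: count favorable combinations over C(23,4).
Favorable = C(4,4) · C(9,0) · C(5,0) · C(5,0) = 1; total = C(23,4) = 8855.
P = 1/8855 = 1/8855 ≈ 0.0001.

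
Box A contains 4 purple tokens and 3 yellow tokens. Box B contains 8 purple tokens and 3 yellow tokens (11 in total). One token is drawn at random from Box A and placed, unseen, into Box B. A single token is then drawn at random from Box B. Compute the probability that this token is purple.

5/7

Condition on how many of the transferred tokens are purple (from Box A: 4 purple of 7; then Box B has 12 total).
  0 purple: C(4,0)C(3,1)/C(7,1) = 3/7; then P = 8/12
  1 purple: C(4,1)C(3,0)/C(7,1) = 4/7; then P = 9/12
P(purple from Box B) = 5/7 ≈ 0.7143.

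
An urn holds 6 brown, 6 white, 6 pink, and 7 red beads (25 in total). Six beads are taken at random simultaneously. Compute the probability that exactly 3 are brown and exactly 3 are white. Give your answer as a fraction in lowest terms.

Unordered draws without replacement: count favorable combinations over C(25,6).
Favorable = C(6,3) · C(6,3) · C(6,0) · C(7,0) = 400; total = C(25,6) = 177100.
P = 400/177100 = 4/1771 ≈ 0.0023.

4/1771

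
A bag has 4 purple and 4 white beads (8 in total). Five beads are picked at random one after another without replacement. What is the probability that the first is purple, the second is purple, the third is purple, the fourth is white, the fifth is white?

Multiply the conditional probability of each draw in order, without replacement, so each draw removes one from its color and from the total.
P = (4/8) · (3/7) · (2/6) · (4/5) · (3/4) = 3/70 ≈ 0.0429.

3/70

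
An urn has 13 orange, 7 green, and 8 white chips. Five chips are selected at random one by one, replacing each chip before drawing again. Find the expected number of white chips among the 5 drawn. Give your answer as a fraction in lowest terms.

10/7

By linearity of expectation, E[X] = Σ P(draw i is white); each independent draw has P(white) = 8/28.
E[X] = 5 · 8/28 = 10/7 ≈ 1.4286.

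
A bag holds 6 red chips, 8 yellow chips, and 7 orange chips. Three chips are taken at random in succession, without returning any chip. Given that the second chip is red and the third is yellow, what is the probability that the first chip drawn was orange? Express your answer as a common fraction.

P(first=orange and the second chip is red and the third is yellow) = (7/21)·(6/20)·(8/19) = 4/95.
P(E) = Σ over first color = 4/133 + 4/95 + 4/95 = 4/35.
By Bayes, P(first=orange | E) = 4/95 / 4/35 = 7/19 ≈ 0.3684.

7/19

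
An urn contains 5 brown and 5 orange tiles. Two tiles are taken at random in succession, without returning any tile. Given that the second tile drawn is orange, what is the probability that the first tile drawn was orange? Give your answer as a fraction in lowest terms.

4/9

P(first=orange and the second tile drawn is orange) = (5/10)·(4/9) = 2/9.
P(the second tile drawn is orange) = Σ over first color = 5/18 + 2/9 = 1/2.
By Bayes, P(first=orange | the second tile drawn is orange) = 2/9 / 1/2 = 4/9 ≈ 0.4444.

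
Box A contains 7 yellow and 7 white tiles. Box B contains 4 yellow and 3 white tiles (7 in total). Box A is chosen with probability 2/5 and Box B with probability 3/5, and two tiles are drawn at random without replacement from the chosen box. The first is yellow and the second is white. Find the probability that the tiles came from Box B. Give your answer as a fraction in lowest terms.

78/127

P(E | Box A) = 7/26; P(E | Box B) = 2/7.
P(E) = 2/5·7/26 + 3/5·2/7 = 127/455.
By Bayes' rule, P(Box B | E) = 6/35 / 127/455 = 78/127 ≈ 0.6142.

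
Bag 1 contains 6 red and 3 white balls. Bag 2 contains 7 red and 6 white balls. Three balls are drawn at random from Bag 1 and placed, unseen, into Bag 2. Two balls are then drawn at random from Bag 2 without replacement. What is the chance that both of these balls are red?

Condition on how many of the transferred balls are red (from Bag 1: 6 red of 9; then Bag 2 has 16 total).
  0 red: C(6,0)C(3,3)/C(9,3) = 1/84; then P = C(7,2)/C(16,2) = 7/40
  1 red: C(6,1)C(3,2)/C(9,3) = 3/14; then P = C(8,2)/C(16,2) = 7/30
  2 red: C(6,2)C(3,1)/C(9,3) = 15/28; then P = C(9,2)/C(16,2) = 3/10
  3 red: C(6,3)C(3,0)/C(9,3) = 5/21; then P = C(10,2)/C(16,2) = 3/8
P(both red) = 29/96 ≈ 0.3021.

29/96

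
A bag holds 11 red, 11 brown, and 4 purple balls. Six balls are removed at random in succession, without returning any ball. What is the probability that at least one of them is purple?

2021/2990

Use the complement: P(at least one purple) = 1 − P(no purple).
P(none) = C(22,6)/C(26,6) = 74613/230230.
So P = 1 − 74613/230230 = 2021/2990 ≈ 0.6759.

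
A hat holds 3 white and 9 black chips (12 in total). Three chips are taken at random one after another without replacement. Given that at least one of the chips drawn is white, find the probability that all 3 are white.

P(all 3 white) = C(3,3)/C(12,3) = 1/220; P(at least one white) = 1 − C(9,3)/C(12,3) = 34/55.
Since 'all 3 white' ⊆ 'at least one white', P(all 3 | at least one) = 1/220 / 34/55 = 1/136 ≈ 0.0074.

1/136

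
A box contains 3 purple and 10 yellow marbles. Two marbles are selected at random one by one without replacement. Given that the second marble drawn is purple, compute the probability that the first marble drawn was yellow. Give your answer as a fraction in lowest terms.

5/6

P(first=yellow and the second marble drawn is purple) = (10/13)·(3/12) = 5/26.
P(the second marble drawn is purple) = Σ over first color = 1/26 + 5/26 = 3/13.
By Bayes, P(first=yellow | the second marble drawn is purple) = 5/26 / 3/13 = 5/6 ≈ 0.8333.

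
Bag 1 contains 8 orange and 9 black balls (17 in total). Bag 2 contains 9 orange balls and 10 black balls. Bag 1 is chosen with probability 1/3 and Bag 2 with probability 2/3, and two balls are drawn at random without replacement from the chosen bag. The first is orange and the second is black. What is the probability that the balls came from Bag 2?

P(E | Bag 1) = 9/34; P(E | Bag 2) = 5/19.
P(E) = 1/3·9/34 + 2/3·5/19 = 511/1938.
By Bayes' rule, P(Bag 2 | E) = 10/57 / 511/1938 = 340/511 ≈ 0.6654.

340/511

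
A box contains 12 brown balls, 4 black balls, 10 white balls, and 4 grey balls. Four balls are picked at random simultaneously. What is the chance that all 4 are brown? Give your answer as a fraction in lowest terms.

Unordered draws without replacement: count favorable combinations over C(30,4).
Favorable = C(12,4) · C(4,0) · C(10,0) · C(4,0) = 495; total = C(30,4) = 27405.
P = 495/27405 = 11/609 ≈ 0.0181.

11/609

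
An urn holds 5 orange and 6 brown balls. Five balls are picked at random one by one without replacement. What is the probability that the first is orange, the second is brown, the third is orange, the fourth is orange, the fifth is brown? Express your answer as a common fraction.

5/154

Multiply the conditional probability of each draw in order, without replacement, so each draw removes one from its color and from the total.
P = (5/11) · (6/10) · (4/9) · (3/8) · (5/7) = 5/154 ≈ 0.0325.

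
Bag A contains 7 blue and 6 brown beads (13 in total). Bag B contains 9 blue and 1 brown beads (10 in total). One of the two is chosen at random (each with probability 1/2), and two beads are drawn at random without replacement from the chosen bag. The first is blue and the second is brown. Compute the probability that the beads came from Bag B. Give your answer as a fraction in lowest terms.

13/48

P(E | Bag A) = 7/26; P(E | Bag B) = 1/10.
P(E) = 1/2·7/26 + 1/2·1/10 = 12/65.
By Bayes' rule, P(Bag B | E) = 1/20 / 12/65 = 13/48 ≈ 0.2708.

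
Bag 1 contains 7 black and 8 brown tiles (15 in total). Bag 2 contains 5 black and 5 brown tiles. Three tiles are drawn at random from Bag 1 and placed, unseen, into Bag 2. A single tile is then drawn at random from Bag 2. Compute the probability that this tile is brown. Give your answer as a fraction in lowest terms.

Condition on how many of the transferred tiles are brown (from Bag 1: 8 brown of 15; then Bag 2 has 13 total).
  0 brown: C(8,0)C(7,3)/C(15,3) = 1/13; then P = 5/13
  1 brown: C(8,1)C(7,2)/C(15,3) = 24/65; then P = 6/13
  2 brown: C(8,2)C(7,1)/C(15,3) = 28/65; then P = 7/13
  3 brown: C(8,3)C(7,0)/C(15,3) = 8/65; then P = 8/13
P(brown from Bag 2) = 33/65 ≈ 0.5077.

33/65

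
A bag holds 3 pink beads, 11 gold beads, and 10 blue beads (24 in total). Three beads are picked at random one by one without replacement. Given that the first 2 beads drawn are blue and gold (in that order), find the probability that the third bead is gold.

5/11

After removing 1 gold, 1 blue, the bag has 10 gold out of 22 remaining.
P(third is gold | given) = 10/22 = 5/11 ≈ 0.4545.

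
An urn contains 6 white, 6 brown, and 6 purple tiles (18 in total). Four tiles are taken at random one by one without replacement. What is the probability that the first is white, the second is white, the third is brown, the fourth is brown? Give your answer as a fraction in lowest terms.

Multiply the conditional probability of each draw in order, without replacement, so each draw removes one from its color and from the total.
P = (6/18) · (5/17) · (6/16) · (5/15) = 5/408 ≈ 0.0123.

5/408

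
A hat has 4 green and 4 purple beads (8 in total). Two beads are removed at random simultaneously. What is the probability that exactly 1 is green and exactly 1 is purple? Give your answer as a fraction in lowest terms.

Unordered draws without replacement: count favorable combinations over C(8,2).
Favorable = C(4,1) · C(4,1) = 16; total = C(8,2) = 28.
P = 16/28 = 4/7 ≈ 0.5714.

4/7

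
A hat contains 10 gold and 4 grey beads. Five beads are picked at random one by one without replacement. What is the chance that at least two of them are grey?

Sum the hypergeometric tail for j = 2,…,4 grey beads.
Favorable = C(4,2)·C(10,3) + C(4,3)·C(10,2) + C(4,4)·C(10,1) = 910; total = C(14,5) = 2002.
P = 910/2002 = 5/11 ≈ 0.4545.

5/11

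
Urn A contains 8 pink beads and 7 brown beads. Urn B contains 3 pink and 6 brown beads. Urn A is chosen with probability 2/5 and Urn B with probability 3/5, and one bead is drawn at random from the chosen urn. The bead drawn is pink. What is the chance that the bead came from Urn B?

15/31

P(pink | Urn A) = 8/15; P(pink | Urn B) = 1/3.
P(pink) = 2/5·8/15 + 3/5·1/3 = 31/75.
By Bayes' rule, P(Urn B | pink) = 1/5 / 31/75 = 15/31 ≈ 0.4839.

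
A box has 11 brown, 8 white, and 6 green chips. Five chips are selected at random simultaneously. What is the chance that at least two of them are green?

Sum the hypergeometric tail for j = 2,…,5 green chips.
Favorable = C(6,2)·C(19,3) + C(6,3)·C(19,2) + C(6,4)·C(19,1) + C(6,5)·C(19,0) = 18246; total = C(25,5) = 53130.
P = 18246/53130 = 3041/8855 ≈ 0.3434.

3041/8855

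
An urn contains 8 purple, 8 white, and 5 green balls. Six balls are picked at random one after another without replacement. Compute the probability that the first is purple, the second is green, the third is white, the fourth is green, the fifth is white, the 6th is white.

Multiply the conditional probability of each draw in order, without replacement, so each draw removes one from its color and from the total.
P = (8/21) · (5/20) · (8/19) · (4/18) · (7/17) · (6/16) = 4/2907 ≈ 0.0014.

4/2907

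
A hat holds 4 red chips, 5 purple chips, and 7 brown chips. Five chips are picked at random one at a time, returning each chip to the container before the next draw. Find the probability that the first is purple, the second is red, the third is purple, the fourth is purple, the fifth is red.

125/65536

Multiply the conditional probability of each draw in order, with replacement (the composition resets each draw).
P = (5/16) · (4/16) · (5/16) · (5/16) · (4/16) = 125/65536 ≈ 0.0019.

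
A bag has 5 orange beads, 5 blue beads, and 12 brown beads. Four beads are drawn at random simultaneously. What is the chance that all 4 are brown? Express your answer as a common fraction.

9/133

Unordered draws without replacement: count favorable combinations over C(22,4).
Favorable = C(5,0) · C(5,0) · C(12,4) = 495; total = C(22,4) = 7315.
P = 495/7315 = 9/133 ≈ 0.0677.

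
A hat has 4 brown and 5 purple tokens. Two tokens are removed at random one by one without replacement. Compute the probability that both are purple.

Multiply the conditional probability of each draw in order, without replacement, so each draw removes one from its color and from the total.
P = (5/9) · (4/8) = 5/18 ≈ 0.2778.

5/18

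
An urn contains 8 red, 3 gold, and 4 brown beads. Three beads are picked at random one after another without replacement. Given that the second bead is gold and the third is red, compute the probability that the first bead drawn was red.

P(first=red and the second bead is gold and the third is red) = (8/15)·(3/14)·(7/13) = 4/65.
P(E) = Σ over first color = 4/65 + 8/455 + 16/455 = 4/35.
By Bayes, P(first=red | E) = 4/65 / 4/35 = 7/13 ≈ 0.5385.

7/13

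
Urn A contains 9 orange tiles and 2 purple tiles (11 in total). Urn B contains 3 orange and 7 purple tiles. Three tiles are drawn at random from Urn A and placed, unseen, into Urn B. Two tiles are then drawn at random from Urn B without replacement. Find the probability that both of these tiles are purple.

Condition on how many of the transferred tiles are purple (from Urn A: 2 purple of 11; then Urn B has 13 total).
  0 purple: C(2,0)C(9,3)/C(11,3) = 28/55; then P = C(7,2)/C(13,2) = 7/26
  1 purple: C(2,1)C(9,2)/C(11,3) = 24/55; then P = C(8,2)/C(13,2) = 14/39
  2 purple: C(2,2)C(9,1)/C(11,3) = 3/55; then P = C(9,2)/C(13,2) = 6/13
P(both purple) = 228/715 ≈ 0.3189.

228/715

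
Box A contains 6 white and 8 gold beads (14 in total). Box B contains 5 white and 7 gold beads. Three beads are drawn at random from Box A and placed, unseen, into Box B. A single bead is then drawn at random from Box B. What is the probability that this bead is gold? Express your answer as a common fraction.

61/105

Condition on how many of the transferred beads are gold (from Box A: 8 gold of 14; then Box B has 15 total).
  0 gold: C(8,0)C(6,3)/C(14,3) = 5/91; then P = 7/15
  1 gold: C(8,1)C(6,2)/C(14,3) = 30/91; then P = 8/15
  2 gold: C(8,2)C(6,1)/C(14,3) = 6/13; then P = 9/15
  3 gold: C(8,3)C(6,0)/C(14,3) = 2/13; then P = 10/15
P(gold from Box B) = 61/105 ≈ 0.5810.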